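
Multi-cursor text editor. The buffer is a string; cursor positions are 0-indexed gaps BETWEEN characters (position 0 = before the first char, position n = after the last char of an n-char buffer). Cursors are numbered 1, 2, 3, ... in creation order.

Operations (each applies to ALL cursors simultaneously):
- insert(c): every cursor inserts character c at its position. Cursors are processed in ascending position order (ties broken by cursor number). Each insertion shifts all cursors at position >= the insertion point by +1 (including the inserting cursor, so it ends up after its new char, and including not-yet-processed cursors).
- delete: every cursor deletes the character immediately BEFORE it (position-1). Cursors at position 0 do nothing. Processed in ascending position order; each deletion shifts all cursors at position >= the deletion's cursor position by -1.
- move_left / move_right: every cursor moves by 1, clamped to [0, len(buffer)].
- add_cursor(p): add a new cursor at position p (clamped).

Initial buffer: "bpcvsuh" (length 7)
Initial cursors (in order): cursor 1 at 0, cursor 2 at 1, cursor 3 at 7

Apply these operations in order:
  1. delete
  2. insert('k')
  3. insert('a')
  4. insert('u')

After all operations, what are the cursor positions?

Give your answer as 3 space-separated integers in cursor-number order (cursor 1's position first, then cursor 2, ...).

Answer: 6 6 14

Derivation:
After op 1 (delete): buffer="pcvsu" (len 5), cursors c1@0 c2@0 c3@5, authorship .....
After op 2 (insert('k')): buffer="kkpcvsuk" (len 8), cursors c1@2 c2@2 c3@8, authorship 12.....3
After op 3 (insert('a')): buffer="kkaapcvsuka" (len 11), cursors c1@4 c2@4 c3@11, authorship 1212.....33
After op 4 (insert('u')): buffer="kkaauupcvsukau" (len 14), cursors c1@6 c2@6 c3@14, authorship 121212.....333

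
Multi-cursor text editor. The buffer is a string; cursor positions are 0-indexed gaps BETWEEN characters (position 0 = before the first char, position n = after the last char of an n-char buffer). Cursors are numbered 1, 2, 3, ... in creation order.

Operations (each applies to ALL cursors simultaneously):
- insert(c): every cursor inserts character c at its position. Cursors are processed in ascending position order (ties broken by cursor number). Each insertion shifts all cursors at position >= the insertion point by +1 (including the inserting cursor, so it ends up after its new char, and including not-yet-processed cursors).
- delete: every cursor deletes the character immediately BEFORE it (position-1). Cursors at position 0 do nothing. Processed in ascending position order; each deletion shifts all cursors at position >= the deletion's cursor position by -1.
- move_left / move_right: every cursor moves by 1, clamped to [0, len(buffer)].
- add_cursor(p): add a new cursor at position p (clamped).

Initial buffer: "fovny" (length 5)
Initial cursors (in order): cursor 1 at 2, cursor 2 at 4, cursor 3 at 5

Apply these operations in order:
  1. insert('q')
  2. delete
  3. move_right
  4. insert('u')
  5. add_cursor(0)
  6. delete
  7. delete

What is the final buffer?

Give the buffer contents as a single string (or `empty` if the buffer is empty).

After op 1 (insert('q')): buffer="foqvnqyq" (len 8), cursors c1@3 c2@6 c3@8, authorship ..1..2.3
After op 2 (delete): buffer="fovny" (len 5), cursors c1@2 c2@4 c3@5, authorship .....
After op 3 (move_right): buffer="fovny" (len 5), cursors c1@3 c2@5 c3@5, authorship .....
After op 4 (insert('u')): buffer="fovunyuu" (len 8), cursors c1@4 c2@8 c3@8, authorship ...1..23
After op 5 (add_cursor(0)): buffer="fovunyuu" (len 8), cursors c4@0 c1@4 c2@8 c3@8, authorship ...1..23
After op 6 (delete): buffer="fovny" (len 5), cursors c4@0 c1@3 c2@5 c3@5, authorship .....
After op 7 (delete): buffer="fo" (len 2), cursors c4@0 c1@2 c2@2 c3@2, authorship ..

Answer: fo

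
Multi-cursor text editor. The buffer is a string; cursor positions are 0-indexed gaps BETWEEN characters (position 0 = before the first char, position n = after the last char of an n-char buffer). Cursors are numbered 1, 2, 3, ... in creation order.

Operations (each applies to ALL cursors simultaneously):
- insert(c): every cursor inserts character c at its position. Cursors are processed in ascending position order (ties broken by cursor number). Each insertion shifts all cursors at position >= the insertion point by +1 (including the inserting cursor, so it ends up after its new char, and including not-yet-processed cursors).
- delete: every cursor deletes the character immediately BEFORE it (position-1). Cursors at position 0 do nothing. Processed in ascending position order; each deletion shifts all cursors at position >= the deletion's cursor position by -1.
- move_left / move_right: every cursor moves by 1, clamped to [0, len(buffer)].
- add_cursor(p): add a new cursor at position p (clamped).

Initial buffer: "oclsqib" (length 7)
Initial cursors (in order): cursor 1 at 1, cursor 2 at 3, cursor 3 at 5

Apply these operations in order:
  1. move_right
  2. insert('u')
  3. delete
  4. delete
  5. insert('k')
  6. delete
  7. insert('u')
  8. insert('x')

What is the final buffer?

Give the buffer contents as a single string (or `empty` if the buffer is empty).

After op 1 (move_right): buffer="oclsqib" (len 7), cursors c1@2 c2@4 c3@6, authorship .......
After op 2 (insert('u')): buffer="oculsuqiub" (len 10), cursors c1@3 c2@6 c3@9, authorship ..1..2..3.
After op 3 (delete): buffer="oclsqib" (len 7), cursors c1@2 c2@4 c3@6, authorship .......
After op 4 (delete): buffer="olqb" (len 4), cursors c1@1 c2@2 c3@3, authorship ....
After op 5 (insert('k')): buffer="oklkqkb" (len 7), cursors c1@2 c2@4 c3@6, authorship .1.2.3.
After op 6 (delete): buffer="olqb" (len 4), cursors c1@1 c2@2 c3@3, authorship ....
After op 7 (insert('u')): buffer="ouluqub" (len 7), cursors c1@2 c2@4 c3@6, authorship .1.2.3.
After op 8 (insert('x')): buffer="ouxluxquxb" (len 10), cursors c1@3 c2@6 c3@9, authorship .11.22.33.

Answer: ouxluxquxb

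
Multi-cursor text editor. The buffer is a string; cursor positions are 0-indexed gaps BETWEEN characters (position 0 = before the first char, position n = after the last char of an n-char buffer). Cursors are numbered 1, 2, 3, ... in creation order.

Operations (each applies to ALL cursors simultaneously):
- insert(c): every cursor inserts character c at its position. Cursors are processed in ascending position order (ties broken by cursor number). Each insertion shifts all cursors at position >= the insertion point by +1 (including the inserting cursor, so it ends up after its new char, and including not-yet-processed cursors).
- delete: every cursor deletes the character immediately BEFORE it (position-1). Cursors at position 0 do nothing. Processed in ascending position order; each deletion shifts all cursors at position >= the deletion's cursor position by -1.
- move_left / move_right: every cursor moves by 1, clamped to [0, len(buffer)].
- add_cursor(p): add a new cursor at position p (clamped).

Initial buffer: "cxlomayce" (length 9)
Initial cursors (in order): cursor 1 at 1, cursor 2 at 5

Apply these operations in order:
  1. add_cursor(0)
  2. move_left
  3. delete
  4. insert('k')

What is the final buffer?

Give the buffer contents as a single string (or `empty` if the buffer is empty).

After op 1 (add_cursor(0)): buffer="cxlomayce" (len 9), cursors c3@0 c1@1 c2@5, authorship .........
After op 2 (move_left): buffer="cxlomayce" (len 9), cursors c1@0 c3@0 c2@4, authorship .........
After op 3 (delete): buffer="cxlmayce" (len 8), cursors c1@0 c3@0 c2@3, authorship ........
After op 4 (insert('k')): buffer="kkcxlkmayce" (len 11), cursors c1@2 c3@2 c2@6, authorship 13...2.....

Answer: kkcxlkmayce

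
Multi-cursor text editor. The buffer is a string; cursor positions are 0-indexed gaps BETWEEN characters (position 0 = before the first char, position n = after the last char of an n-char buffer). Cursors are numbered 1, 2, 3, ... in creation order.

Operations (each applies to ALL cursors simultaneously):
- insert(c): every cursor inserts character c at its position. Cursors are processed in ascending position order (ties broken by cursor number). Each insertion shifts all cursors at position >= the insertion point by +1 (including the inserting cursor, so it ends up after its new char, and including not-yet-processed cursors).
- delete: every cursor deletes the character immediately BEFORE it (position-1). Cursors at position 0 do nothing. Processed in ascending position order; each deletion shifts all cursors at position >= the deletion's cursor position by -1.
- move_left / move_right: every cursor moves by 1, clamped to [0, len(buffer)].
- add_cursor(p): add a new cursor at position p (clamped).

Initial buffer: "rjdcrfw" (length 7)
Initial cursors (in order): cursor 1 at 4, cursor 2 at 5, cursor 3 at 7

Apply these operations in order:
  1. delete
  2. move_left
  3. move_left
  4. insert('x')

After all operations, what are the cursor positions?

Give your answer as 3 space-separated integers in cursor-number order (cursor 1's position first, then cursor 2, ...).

After op 1 (delete): buffer="rjdf" (len 4), cursors c1@3 c2@3 c3@4, authorship ....
After op 2 (move_left): buffer="rjdf" (len 4), cursors c1@2 c2@2 c3@3, authorship ....
After op 3 (move_left): buffer="rjdf" (len 4), cursors c1@1 c2@1 c3@2, authorship ....
After op 4 (insert('x')): buffer="rxxjxdf" (len 7), cursors c1@3 c2@3 c3@5, authorship .12.3..

Answer: 3 3 5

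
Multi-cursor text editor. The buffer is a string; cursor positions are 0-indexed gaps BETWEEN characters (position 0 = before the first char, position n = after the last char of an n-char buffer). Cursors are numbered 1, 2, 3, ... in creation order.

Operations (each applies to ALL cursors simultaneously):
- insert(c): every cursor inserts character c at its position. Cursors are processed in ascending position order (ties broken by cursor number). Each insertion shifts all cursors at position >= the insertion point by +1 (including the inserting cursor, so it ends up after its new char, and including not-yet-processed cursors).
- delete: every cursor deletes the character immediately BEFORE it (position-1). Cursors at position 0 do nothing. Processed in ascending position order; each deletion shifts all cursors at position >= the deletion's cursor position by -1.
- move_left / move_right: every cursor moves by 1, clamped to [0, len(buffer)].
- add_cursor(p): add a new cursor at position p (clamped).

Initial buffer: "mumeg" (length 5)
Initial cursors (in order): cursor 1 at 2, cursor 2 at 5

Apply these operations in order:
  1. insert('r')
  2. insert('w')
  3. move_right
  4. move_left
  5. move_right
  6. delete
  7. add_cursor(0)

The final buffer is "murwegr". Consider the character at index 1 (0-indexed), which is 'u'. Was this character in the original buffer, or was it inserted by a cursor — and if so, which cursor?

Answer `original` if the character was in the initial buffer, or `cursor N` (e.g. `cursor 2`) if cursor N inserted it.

After op 1 (insert('r')): buffer="murmegr" (len 7), cursors c1@3 c2@7, authorship ..1...2
After op 2 (insert('w')): buffer="murwmegrw" (len 9), cursors c1@4 c2@9, authorship ..11...22
After op 3 (move_right): buffer="murwmegrw" (len 9), cursors c1@5 c2@9, authorship ..11...22
After op 4 (move_left): buffer="murwmegrw" (len 9), cursors c1@4 c2@8, authorship ..11...22
After op 5 (move_right): buffer="murwmegrw" (len 9), cursors c1@5 c2@9, authorship ..11...22
After op 6 (delete): buffer="murwegr" (len 7), cursors c1@4 c2@7, authorship ..11..2
After op 7 (add_cursor(0)): buffer="murwegr" (len 7), cursors c3@0 c1@4 c2@7, authorship ..11..2
Authorship (.=original, N=cursor N): . . 1 1 . . 2
Index 1: author = original

Answer: original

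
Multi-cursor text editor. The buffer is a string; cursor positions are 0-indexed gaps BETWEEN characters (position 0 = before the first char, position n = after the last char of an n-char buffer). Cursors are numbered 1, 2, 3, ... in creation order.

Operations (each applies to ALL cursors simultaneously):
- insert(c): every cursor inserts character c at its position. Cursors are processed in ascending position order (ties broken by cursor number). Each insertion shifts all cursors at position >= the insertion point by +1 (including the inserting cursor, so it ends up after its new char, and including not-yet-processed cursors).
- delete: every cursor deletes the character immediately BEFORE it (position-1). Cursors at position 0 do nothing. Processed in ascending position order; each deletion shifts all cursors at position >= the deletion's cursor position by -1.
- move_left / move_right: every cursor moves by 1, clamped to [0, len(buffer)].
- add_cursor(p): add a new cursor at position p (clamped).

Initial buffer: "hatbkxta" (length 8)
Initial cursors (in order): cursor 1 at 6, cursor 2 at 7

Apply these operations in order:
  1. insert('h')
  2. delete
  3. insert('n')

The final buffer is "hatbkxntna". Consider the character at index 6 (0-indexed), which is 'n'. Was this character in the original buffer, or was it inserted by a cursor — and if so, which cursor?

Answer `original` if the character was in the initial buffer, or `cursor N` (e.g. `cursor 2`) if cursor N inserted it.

After op 1 (insert('h')): buffer="hatbkxhtha" (len 10), cursors c1@7 c2@9, authorship ......1.2.
After op 2 (delete): buffer="hatbkxta" (len 8), cursors c1@6 c2@7, authorship ........
After op 3 (insert('n')): buffer="hatbkxntna" (len 10), cursors c1@7 c2@9, authorship ......1.2.
Authorship (.=original, N=cursor N): . . . . . . 1 . 2 .
Index 6: author = 1

Answer: cursor 1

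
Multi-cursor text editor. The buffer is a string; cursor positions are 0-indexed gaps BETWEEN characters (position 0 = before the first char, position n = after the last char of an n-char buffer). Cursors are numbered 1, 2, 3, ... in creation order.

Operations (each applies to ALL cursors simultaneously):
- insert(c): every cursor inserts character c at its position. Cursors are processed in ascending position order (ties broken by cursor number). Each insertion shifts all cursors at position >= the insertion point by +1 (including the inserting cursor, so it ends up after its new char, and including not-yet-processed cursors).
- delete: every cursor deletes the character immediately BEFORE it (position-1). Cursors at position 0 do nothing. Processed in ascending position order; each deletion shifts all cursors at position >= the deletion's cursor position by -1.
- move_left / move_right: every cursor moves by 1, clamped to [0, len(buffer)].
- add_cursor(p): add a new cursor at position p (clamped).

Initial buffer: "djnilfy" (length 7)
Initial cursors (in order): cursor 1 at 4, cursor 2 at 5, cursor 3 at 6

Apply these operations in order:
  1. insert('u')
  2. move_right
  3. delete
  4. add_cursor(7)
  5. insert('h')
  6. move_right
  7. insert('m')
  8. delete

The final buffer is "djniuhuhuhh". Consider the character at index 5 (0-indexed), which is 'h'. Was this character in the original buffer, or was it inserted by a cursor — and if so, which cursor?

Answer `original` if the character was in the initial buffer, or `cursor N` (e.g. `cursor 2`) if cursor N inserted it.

Answer: cursor 1

Derivation:
After op 1 (insert('u')): buffer="djniulufuy" (len 10), cursors c1@5 c2@7 c3@9, authorship ....1.2.3.
After op 2 (move_right): buffer="djniulufuy" (len 10), cursors c1@6 c2@8 c3@10, authorship ....1.2.3.
After op 3 (delete): buffer="djniuuu" (len 7), cursors c1@5 c2@6 c3@7, authorship ....123
After op 4 (add_cursor(7)): buffer="djniuuu" (len 7), cursors c1@5 c2@6 c3@7 c4@7, authorship ....123
After op 5 (insert('h')): buffer="djniuhuhuhh" (len 11), cursors c1@6 c2@8 c3@11 c4@11, authorship ....1122334
After op 6 (move_right): buffer="djniuhuhuhh" (len 11), cursors c1@7 c2@9 c3@11 c4@11, authorship ....1122334
After op 7 (insert('m')): buffer="djniuhumhumhhmm" (len 15), cursors c1@8 c2@11 c3@15 c4@15, authorship ....11212323434
After op 8 (delete): buffer="djniuhuhuhh" (len 11), cursors c1@7 c2@9 c3@11 c4@11, authorship ....1122334
Authorship (.=original, N=cursor N): . . . . 1 1 2 2 3 3 4
Index 5: author = 1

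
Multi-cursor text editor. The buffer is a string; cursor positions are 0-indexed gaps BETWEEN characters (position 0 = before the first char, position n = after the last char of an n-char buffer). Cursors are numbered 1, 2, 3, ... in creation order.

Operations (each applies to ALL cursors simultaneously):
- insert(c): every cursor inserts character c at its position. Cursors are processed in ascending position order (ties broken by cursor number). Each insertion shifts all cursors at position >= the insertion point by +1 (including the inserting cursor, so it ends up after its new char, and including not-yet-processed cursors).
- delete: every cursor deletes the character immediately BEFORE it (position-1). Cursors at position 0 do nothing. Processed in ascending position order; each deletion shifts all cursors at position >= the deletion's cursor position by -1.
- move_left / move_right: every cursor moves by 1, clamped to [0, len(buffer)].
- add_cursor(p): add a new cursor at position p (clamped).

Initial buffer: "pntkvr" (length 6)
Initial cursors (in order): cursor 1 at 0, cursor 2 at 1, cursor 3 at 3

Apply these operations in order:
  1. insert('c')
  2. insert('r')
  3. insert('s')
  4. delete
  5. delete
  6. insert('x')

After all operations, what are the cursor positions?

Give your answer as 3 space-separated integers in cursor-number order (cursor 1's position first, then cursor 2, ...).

After op 1 (insert('c')): buffer="cpcntckvr" (len 9), cursors c1@1 c2@3 c3@6, authorship 1.2..3...
After op 2 (insert('r')): buffer="crpcrntcrkvr" (len 12), cursors c1@2 c2@5 c3@9, authorship 11.22..33...
After op 3 (insert('s')): buffer="crspcrsntcrskvr" (len 15), cursors c1@3 c2@7 c3@12, authorship 111.222..333...
After op 4 (delete): buffer="crpcrntcrkvr" (len 12), cursors c1@2 c2@5 c3@9, authorship 11.22..33...
After op 5 (delete): buffer="cpcntckvr" (len 9), cursors c1@1 c2@3 c3@6, authorship 1.2..3...
After op 6 (insert('x')): buffer="cxpcxntcxkvr" (len 12), cursors c1@2 c2@5 c3@9, authorship 11.22..33...

Answer: 2 5 9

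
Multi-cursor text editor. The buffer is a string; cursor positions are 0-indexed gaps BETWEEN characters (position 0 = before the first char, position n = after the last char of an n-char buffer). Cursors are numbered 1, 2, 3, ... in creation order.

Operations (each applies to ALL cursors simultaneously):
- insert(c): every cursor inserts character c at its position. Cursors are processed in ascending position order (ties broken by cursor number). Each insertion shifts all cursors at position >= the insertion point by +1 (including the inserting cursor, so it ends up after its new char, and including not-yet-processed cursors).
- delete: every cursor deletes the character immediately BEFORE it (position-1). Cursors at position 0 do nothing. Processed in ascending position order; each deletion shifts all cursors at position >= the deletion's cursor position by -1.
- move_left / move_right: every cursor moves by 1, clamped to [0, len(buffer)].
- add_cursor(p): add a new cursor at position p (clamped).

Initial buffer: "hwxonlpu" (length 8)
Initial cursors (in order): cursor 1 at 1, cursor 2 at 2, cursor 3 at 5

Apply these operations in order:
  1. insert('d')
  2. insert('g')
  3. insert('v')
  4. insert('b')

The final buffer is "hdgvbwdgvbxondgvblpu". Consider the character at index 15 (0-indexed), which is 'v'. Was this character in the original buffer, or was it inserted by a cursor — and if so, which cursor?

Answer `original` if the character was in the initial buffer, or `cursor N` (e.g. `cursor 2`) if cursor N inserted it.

Answer: cursor 3

Derivation:
After op 1 (insert('d')): buffer="hdwdxondlpu" (len 11), cursors c1@2 c2@4 c3@8, authorship .1.2...3...
After op 2 (insert('g')): buffer="hdgwdgxondglpu" (len 14), cursors c1@3 c2@6 c3@11, authorship .11.22...33...
After op 3 (insert('v')): buffer="hdgvwdgvxondgvlpu" (len 17), cursors c1@4 c2@8 c3@14, authorship .111.222...333...
After op 4 (insert('b')): buffer="hdgvbwdgvbxondgvblpu" (len 20), cursors c1@5 c2@10 c3@17, authorship .1111.2222...3333...
Authorship (.=original, N=cursor N): . 1 1 1 1 . 2 2 2 2 . . . 3 3 3 3 . . .
Index 15: author = 3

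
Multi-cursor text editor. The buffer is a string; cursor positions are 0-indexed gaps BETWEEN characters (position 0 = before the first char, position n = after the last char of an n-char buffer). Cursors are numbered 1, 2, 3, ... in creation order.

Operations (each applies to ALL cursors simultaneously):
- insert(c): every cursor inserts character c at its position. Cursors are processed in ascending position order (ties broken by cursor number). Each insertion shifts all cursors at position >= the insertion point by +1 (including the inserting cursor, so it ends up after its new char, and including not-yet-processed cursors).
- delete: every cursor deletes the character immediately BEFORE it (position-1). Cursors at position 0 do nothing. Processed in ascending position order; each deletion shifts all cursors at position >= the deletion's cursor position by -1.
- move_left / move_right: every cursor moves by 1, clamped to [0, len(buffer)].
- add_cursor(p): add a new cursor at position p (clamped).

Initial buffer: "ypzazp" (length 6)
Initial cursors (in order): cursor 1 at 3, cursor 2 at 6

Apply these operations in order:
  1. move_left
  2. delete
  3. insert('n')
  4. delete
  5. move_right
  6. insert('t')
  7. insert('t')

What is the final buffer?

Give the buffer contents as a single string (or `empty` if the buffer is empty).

Answer: yzttaptt

Derivation:
After op 1 (move_left): buffer="ypzazp" (len 6), cursors c1@2 c2@5, authorship ......
After op 2 (delete): buffer="yzap" (len 4), cursors c1@1 c2@3, authorship ....
After op 3 (insert('n')): buffer="ynzanp" (len 6), cursors c1@2 c2@5, authorship .1..2.
After op 4 (delete): buffer="yzap" (len 4), cursors c1@1 c2@3, authorship ....
After op 5 (move_right): buffer="yzap" (len 4), cursors c1@2 c2@4, authorship ....
After op 6 (insert('t')): buffer="yztapt" (len 6), cursors c1@3 c2@6, authorship ..1..2
After op 7 (insert('t')): buffer="yzttaptt" (len 8), cursors c1@4 c2@8, authorship ..11..22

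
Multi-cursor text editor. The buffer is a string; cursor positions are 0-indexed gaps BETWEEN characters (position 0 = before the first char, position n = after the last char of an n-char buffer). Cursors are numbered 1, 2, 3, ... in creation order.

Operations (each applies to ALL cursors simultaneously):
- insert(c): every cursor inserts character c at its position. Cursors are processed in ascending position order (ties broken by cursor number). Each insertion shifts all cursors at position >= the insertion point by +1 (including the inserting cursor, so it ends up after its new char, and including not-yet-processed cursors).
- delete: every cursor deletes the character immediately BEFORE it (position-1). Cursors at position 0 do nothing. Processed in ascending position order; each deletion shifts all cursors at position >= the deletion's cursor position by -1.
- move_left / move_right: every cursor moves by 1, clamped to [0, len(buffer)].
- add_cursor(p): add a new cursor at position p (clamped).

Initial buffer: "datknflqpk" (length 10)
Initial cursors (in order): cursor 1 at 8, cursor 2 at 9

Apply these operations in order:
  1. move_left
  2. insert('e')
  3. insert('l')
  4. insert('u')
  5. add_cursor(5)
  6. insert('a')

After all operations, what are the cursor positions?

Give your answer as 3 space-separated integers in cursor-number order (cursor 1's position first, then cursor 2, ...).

After op 1 (move_left): buffer="datknflqpk" (len 10), cursors c1@7 c2@8, authorship ..........
After op 2 (insert('e')): buffer="datknfleqepk" (len 12), cursors c1@8 c2@10, authorship .......1.2..
After op 3 (insert('l')): buffer="datknflelqelpk" (len 14), cursors c1@9 c2@12, authorship .......11.22..
After op 4 (insert('u')): buffer="datknfleluqelupk" (len 16), cursors c1@10 c2@14, authorship .......111.222..
After op 5 (add_cursor(5)): buffer="datknfleluqelupk" (len 16), cursors c3@5 c1@10 c2@14, authorship .......111.222..
After op 6 (insert('a')): buffer="datknafleluaqeluapk" (len 19), cursors c3@6 c1@12 c2@17, authorship .....3..1111.2222..

Answer: 12 17 6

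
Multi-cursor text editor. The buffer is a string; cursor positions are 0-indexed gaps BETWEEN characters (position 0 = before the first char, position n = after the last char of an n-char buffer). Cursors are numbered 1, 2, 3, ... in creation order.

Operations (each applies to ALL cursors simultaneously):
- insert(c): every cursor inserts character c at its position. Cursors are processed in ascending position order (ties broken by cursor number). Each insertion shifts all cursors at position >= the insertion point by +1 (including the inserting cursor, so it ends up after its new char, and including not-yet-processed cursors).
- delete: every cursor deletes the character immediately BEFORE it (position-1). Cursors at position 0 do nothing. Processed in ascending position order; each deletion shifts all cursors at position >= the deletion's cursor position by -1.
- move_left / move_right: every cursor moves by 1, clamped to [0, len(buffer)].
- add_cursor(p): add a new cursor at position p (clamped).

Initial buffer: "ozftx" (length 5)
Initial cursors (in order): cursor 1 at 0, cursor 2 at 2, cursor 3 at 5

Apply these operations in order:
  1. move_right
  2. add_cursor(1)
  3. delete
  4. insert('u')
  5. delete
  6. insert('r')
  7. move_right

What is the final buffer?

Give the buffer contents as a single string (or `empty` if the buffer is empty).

After op 1 (move_right): buffer="ozftx" (len 5), cursors c1@1 c2@3 c3@5, authorship .....
After op 2 (add_cursor(1)): buffer="ozftx" (len 5), cursors c1@1 c4@1 c2@3 c3@5, authorship .....
After op 3 (delete): buffer="zt" (len 2), cursors c1@0 c4@0 c2@1 c3@2, authorship ..
After op 4 (insert('u')): buffer="uuzutu" (len 6), cursors c1@2 c4@2 c2@4 c3@6, authorship 14.2.3
After op 5 (delete): buffer="zt" (len 2), cursors c1@0 c4@0 c2@1 c3@2, authorship ..
After op 6 (insert('r')): buffer="rrzrtr" (len 6), cursors c1@2 c4@2 c2@4 c3@6, authorship 14.2.3
After op 7 (move_right): buffer="rrzrtr" (len 6), cursors c1@3 c4@3 c2@5 c3@6, authorship 14.2.3

Answer: rrzrtr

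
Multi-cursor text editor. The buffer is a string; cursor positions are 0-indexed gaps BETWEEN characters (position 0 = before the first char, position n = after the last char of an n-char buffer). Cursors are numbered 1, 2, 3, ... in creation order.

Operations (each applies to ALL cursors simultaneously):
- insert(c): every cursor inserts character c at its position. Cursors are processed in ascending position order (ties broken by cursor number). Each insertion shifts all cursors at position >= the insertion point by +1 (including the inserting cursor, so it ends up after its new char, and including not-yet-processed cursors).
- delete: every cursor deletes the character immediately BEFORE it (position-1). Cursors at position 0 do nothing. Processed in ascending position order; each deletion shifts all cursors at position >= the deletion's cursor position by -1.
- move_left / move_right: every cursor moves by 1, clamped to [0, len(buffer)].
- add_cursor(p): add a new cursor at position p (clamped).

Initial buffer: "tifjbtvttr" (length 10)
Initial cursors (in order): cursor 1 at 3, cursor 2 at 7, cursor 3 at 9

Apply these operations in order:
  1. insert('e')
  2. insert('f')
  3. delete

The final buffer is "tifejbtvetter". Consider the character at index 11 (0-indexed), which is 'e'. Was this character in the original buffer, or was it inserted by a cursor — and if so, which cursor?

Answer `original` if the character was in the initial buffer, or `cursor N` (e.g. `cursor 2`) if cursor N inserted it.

After op 1 (insert('e')): buffer="tifejbtvetter" (len 13), cursors c1@4 c2@9 c3@12, authorship ...1....2..3.
After op 2 (insert('f')): buffer="tifefjbtvefttefr" (len 16), cursors c1@5 c2@11 c3@15, authorship ...11....22..33.
After op 3 (delete): buffer="tifejbtvetter" (len 13), cursors c1@4 c2@9 c3@12, authorship ...1....2..3.
Authorship (.=original, N=cursor N): . . . 1 . . . . 2 . . 3 .
Index 11: author = 3

Answer: cursor 3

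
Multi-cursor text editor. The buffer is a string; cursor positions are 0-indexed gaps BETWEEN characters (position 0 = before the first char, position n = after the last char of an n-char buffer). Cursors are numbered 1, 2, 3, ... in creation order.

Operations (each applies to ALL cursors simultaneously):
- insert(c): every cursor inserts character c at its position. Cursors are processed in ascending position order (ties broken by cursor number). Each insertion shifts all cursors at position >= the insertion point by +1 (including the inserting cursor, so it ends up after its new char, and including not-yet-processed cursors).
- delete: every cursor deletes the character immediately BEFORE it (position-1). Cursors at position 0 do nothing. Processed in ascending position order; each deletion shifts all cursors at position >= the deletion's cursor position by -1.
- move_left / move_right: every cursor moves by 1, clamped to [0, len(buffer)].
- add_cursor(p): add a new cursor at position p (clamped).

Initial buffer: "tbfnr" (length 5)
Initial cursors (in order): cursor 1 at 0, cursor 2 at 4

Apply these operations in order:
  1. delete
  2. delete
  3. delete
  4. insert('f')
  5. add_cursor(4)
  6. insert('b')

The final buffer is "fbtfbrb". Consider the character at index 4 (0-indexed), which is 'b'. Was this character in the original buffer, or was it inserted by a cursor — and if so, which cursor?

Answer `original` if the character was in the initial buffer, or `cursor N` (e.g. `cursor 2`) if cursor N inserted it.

After op 1 (delete): buffer="tbfr" (len 4), cursors c1@0 c2@3, authorship ....
After op 2 (delete): buffer="tbr" (len 3), cursors c1@0 c2@2, authorship ...
After op 3 (delete): buffer="tr" (len 2), cursors c1@0 c2@1, authorship ..
After op 4 (insert('f')): buffer="ftfr" (len 4), cursors c1@1 c2@3, authorship 1.2.
After op 5 (add_cursor(4)): buffer="ftfr" (len 4), cursors c1@1 c2@3 c3@4, authorship 1.2.
After op 6 (insert('b')): buffer="fbtfbrb" (len 7), cursors c1@2 c2@5 c3@7, authorship 11.22.3
Authorship (.=original, N=cursor N): 1 1 . 2 2 . 3
Index 4: author = 2

Answer: cursor 2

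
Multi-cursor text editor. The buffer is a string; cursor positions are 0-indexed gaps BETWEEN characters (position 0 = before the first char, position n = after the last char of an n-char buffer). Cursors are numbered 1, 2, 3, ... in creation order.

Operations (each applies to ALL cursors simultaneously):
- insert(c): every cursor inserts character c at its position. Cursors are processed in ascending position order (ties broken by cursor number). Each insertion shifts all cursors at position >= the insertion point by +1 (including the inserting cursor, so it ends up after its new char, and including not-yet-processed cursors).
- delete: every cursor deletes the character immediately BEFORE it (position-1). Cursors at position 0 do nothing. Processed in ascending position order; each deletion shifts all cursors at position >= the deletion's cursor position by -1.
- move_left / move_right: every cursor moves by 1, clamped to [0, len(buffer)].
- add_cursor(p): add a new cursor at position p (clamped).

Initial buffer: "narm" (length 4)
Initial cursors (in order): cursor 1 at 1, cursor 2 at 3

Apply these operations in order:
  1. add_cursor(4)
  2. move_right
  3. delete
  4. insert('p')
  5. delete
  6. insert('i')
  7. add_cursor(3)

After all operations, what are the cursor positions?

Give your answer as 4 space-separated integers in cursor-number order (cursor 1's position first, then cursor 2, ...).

After op 1 (add_cursor(4)): buffer="narm" (len 4), cursors c1@1 c2@3 c3@4, authorship ....
After op 2 (move_right): buffer="narm" (len 4), cursors c1@2 c2@4 c3@4, authorship ....
After op 3 (delete): buffer="n" (len 1), cursors c1@1 c2@1 c3@1, authorship .
After op 4 (insert('p')): buffer="nppp" (len 4), cursors c1@4 c2@4 c3@4, authorship .123
After op 5 (delete): buffer="n" (len 1), cursors c1@1 c2@1 c3@1, authorship .
After op 6 (insert('i')): buffer="niii" (len 4), cursors c1@4 c2@4 c3@4, authorship .123
After op 7 (add_cursor(3)): buffer="niii" (len 4), cursors c4@3 c1@4 c2@4 c3@4, authorship .123

Answer: 4 4 4 3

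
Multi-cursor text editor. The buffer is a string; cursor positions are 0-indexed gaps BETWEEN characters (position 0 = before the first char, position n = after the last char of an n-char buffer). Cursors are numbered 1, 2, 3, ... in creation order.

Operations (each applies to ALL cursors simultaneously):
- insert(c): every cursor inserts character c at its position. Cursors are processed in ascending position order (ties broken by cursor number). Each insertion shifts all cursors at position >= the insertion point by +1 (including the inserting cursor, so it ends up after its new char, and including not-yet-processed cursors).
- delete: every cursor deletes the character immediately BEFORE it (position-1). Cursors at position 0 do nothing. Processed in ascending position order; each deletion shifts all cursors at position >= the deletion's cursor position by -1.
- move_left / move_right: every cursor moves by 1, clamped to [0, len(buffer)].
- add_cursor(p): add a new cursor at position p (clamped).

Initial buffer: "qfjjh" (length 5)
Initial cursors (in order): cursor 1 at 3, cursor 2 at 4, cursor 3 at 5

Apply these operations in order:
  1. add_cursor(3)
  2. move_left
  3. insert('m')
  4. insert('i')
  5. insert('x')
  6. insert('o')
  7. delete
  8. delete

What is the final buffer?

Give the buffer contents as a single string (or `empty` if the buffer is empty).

Answer: qfmmiijmijmih

Derivation:
After op 1 (add_cursor(3)): buffer="qfjjh" (len 5), cursors c1@3 c4@3 c2@4 c3@5, authorship .....
After op 2 (move_left): buffer="qfjjh" (len 5), cursors c1@2 c4@2 c2@3 c3@4, authorship .....
After op 3 (insert('m')): buffer="qfmmjmjmh" (len 9), cursors c1@4 c4@4 c2@6 c3@8, authorship ..14.2.3.
After op 4 (insert('i')): buffer="qfmmiijmijmih" (len 13), cursors c1@6 c4@6 c2@9 c3@12, authorship ..1414.22.33.
After op 5 (insert('x')): buffer="qfmmiixxjmixjmixh" (len 17), cursors c1@8 c4@8 c2@12 c3@16, authorship ..141414.222.333.
After op 6 (insert('o')): buffer="qfmmiixxoojmixojmixoh" (len 21), cursors c1@10 c4@10 c2@15 c3@20, authorship ..14141414.2222.3333.
After op 7 (delete): buffer="qfmmiixxjmixjmixh" (len 17), cursors c1@8 c4@8 c2@12 c3@16, authorship ..141414.222.333.
After op 8 (delete): buffer="qfmmiijmijmih" (len 13), cursors c1@6 c4@6 c2@9 c3@12, authorship ..1414.22.33.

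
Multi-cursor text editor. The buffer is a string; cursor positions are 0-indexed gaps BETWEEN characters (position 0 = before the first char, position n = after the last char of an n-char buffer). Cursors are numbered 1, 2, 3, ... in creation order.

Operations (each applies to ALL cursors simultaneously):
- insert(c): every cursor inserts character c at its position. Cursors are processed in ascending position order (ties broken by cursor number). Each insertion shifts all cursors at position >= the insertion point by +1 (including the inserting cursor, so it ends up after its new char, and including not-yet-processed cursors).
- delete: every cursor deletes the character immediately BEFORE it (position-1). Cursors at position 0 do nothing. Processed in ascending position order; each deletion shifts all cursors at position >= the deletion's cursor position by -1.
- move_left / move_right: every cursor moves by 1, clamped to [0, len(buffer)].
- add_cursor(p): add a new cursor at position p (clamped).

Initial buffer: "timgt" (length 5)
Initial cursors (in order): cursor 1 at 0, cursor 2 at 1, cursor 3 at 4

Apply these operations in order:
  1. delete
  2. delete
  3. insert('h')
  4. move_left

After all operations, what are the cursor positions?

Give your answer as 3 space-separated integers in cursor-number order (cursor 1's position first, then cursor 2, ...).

Answer: 1 1 3

Derivation:
After op 1 (delete): buffer="imt" (len 3), cursors c1@0 c2@0 c3@2, authorship ...
After op 2 (delete): buffer="it" (len 2), cursors c1@0 c2@0 c3@1, authorship ..
After op 3 (insert('h')): buffer="hhiht" (len 5), cursors c1@2 c2@2 c3@4, authorship 12.3.
After op 4 (move_left): buffer="hhiht" (len 5), cursors c1@1 c2@1 c3@3, authorship 12.3.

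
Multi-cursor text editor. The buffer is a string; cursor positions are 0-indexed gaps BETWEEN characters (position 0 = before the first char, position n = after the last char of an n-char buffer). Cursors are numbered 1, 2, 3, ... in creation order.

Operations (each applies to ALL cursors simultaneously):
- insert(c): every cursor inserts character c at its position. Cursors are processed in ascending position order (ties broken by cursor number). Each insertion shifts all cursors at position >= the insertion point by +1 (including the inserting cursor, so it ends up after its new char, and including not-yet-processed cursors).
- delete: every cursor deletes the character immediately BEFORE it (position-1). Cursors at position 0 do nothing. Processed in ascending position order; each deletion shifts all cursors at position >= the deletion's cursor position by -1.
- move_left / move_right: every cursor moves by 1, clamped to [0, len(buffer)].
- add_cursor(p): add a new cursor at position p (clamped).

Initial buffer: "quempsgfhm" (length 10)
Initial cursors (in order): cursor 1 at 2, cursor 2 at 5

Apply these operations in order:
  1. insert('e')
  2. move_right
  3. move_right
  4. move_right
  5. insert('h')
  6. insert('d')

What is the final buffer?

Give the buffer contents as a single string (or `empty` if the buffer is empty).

After op 1 (insert('e')): buffer="queempesgfhm" (len 12), cursors c1@3 c2@7, authorship ..1...2.....
After op 2 (move_right): buffer="queempesgfhm" (len 12), cursors c1@4 c2@8, authorship ..1...2.....
After op 3 (move_right): buffer="queempesgfhm" (len 12), cursors c1@5 c2@9, authorship ..1...2.....
After op 4 (move_right): buffer="queempesgfhm" (len 12), cursors c1@6 c2@10, authorship ..1...2.....
After op 5 (insert('h')): buffer="queemphesgfhhm" (len 14), cursors c1@7 c2@12, authorship ..1...12...2..
After op 6 (insert('d')): buffer="queemphdesgfhdhm" (len 16), cursors c1@8 c2@14, authorship ..1...112...22..

Answer: queemphdesgfhdhm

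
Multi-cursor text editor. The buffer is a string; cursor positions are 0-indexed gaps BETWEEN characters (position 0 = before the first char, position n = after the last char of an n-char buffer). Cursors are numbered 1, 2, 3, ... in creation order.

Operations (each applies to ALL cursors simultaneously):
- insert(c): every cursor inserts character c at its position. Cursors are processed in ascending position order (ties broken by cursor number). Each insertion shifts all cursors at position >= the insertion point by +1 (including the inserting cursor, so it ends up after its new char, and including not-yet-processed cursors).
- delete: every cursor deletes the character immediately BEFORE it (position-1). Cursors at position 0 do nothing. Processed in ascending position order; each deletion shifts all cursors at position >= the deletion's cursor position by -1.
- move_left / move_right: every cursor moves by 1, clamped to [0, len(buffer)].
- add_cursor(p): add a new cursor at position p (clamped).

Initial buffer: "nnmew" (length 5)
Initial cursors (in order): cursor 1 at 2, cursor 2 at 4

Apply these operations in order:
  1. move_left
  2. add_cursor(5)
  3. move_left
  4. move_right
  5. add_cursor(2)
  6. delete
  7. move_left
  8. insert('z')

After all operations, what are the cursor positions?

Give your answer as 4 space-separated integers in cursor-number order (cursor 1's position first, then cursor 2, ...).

Answer: 4 4 4 4

Derivation:
After op 1 (move_left): buffer="nnmew" (len 5), cursors c1@1 c2@3, authorship .....
After op 2 (add_cursor(5)): buffer="nnmew" (len 5), cursors c1@1 c2@3 c3@5, authorship .....
After op 3 (move_left): buffer="nnmew" (len 5), cursors c1@0 c2@2 c3@4, authorship .....
After op 4 (move_right): buffer="nnmew" (len 5), cursors c1@1 c2@3 c3@5, authorship .....
After op 5 (add_cursor(2)): buffer="nnmew" (len 5), cursors c1@1 c4@2 c2@3 c3@5, authorship .....
After op 6 (delete): buffer="e" (len 1), cursors c1@0 c2@0 c4@0 c3@1, authorship .
After op 7 (move_left): buffer="e" (len 1), cursors c1@0 c2@0 c3@0 c4@0, authorship .
After op 8 (insert('z')): buffer="zzzze" (len 5), cursors c1@4 c2@4 c3@4 c4@4, authorship 1234.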